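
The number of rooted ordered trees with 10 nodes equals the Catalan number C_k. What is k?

A rooted plane tree on 10 nodes has 9 edges, and such trees are counted by C_9.

9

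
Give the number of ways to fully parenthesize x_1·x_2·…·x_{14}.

Ways to associate a product of 14 factors correspond to binary trees on 14 leaves, so the count is C_13.
C_13 = C(26,13)/14 = 10400600/14 = 742900.

742900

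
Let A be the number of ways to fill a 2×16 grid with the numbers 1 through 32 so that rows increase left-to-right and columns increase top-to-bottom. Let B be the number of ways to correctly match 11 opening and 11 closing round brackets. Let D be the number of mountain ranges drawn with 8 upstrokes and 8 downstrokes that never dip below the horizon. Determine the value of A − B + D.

By the hook-length formula (or a Dyck-path bijection), SYT of shape 2×16 number C_16. So A = C_16 = 35357670.
Balanced strings of n pairs of brackets are counted by C_n; here n = 11. So B = C_11 = 58786.
Dyck paths of semilength n (length 2n) are counted by C_n; here n = 8. So D = C_8 = 1430.
A − B + D = 35357670 − 58786 + 1430 = 35300314.

35300314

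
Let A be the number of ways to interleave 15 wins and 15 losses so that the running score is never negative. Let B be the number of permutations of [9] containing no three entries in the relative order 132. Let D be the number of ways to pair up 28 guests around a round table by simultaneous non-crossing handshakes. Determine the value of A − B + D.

Reading a vote for the leader as '(' and for the other as ')' turns such a sequence into a balanced string of 15 pairs, so the count is C_15. So A = C_15 = 9694845.
Permutations of [n] avoiding any single length-3 pattern are counted by C_n; here n = 9. So B = C_9 = 4862.
Non-crossing handshake pairings of 2n people are counted by C_n; 28 people gives n = 14. So D = C_14 = 2674440.
A − B + D = 9694845 − 4862 + 2674440 = 12364423.

12364423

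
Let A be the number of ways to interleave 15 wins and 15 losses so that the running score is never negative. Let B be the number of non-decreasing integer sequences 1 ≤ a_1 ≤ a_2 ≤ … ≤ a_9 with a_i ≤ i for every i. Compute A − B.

9689983

Ballot sequences with n votes each where one side never trails are Dyck words, counted by C_n; here n = 15. So A = C_15 = 9694845.
Weakly increasing sequences with a_i ≤ i biject with Dyck paths of semilength 9, so there are C_9. So B = C_9 = 4862.
A − B = 9694845 − 4862 = 9689983.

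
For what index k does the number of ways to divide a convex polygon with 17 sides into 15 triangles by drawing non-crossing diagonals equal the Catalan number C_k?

Triangulations of a convex m-gon are counted by C_{m−2}; with m = 17 this is C_15.

15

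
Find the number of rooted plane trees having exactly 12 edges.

208012

A rooted plane tree with 12 edges has 13 nodes, and the count is C_12.
C_12 = 208012.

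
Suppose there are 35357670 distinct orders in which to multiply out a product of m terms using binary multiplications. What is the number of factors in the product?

17

Parenthesizations of m factors are counted by C_{m−1}. The Catalan number equal to 35357670 is C_16.
So the index is 16, and the number of factors is 16 + 1 = 17.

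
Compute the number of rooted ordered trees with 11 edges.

Rooted ordered trees with n edges are counted by C_n; here n = 11.
C_11 = C(22,11)/12 = 705432/12 = 58786.

58786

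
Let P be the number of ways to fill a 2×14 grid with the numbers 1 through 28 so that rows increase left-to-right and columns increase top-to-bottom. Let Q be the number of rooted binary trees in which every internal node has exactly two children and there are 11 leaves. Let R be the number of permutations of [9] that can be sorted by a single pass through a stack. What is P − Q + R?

Standard Young tableaux of shape 2×n are counted by C_n; here n = 14. So P = C_14 = 2674440.
A full binary tree with L leaves has L−1 internal nodes and is counted by C_{L−1}; L = 11 gives C_10. So Q = C_10 = 16796.
Stack-sortable permutations are exactly the 231-avoiding ones, counted by C_n; here n = 9. So R = C_9 = 4862.
P − Q + R = 2674440 − 16796 + 4862 = 2662506.

2662506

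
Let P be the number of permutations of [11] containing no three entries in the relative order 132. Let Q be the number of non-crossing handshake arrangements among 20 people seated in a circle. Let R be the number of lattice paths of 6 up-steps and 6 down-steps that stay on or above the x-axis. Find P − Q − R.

Permutations of [n] avoiding any single length-3 pattern are counted by C_n; here n = 11. So P = C_11 = 58786.
Non-crossing handshake pairings of 2n people are counted by C_n; 20 people gives n = 10. So Q = C_10 = 16796.
A Dyck path with 6 up-steps and 6 down-steps has semilength 6, so there are C_6 of them. So R = C_6 = 132.
P − Q − R = 58786 − 16796 − 132 = 41858.

41858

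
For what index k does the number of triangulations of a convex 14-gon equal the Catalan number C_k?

12

A convex 14-gon is triangulated into 12 triangles, and the number of such triangulations is the Catalan number C_{14−2} = C_12.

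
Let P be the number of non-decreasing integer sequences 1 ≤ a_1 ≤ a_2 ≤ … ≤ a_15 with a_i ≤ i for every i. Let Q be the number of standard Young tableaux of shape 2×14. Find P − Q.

7020405

Such sub-staircase sequences of length n are counted by C_n; here n = 15. So P = C_15 = 9694845.
By the hook-length formula (or a Dyck-path bijection), SYT of shape 2×14 number C_14. So Q = C_14 = 2674440.
P − Q = 9694845 − 2674440 = 7020405.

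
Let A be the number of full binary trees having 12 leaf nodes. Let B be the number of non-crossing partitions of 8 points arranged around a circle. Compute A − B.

57356

A full binary tree with L leaves has L−1 internal nodes and is counted by C_{L−1}; L = 12 gives C_11. So A = C_11 = 58786.
The non-crossing partitions of [8] form a lattice of size C_8. So B = C_8 = 1430.
A − B = 58786 − 1430 = 57356.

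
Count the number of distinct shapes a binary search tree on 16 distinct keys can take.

Rooted binary trees with 16 nodes (each child slot possibly empty) number C_16.
C_16 = C(32,16)/17 = 601080390/17 = 35357670.

35357670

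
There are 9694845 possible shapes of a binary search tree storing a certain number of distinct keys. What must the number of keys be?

Binary search tree shapes on n keys are counted by C_n. The Catalan number equal to 9694845 is C_15.

15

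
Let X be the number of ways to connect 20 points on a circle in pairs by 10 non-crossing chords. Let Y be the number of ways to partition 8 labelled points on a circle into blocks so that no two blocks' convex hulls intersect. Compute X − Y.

15366

Pairing 20 circle points by 10 non-crossing chords gives C_10 matchings. So X = C_10 = 16796.
The non-crossing partitions of [8] form a lattice of size C_8. So Y = C_8 = 1430.
X − Y = 16796 − 1430 = 15366.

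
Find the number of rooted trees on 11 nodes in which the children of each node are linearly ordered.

16796

A rooted plane tree on 11 nodes has 10 edges, and such trees are counted by C_10.
C_10 = C_9 · 2(2·9+1)/(9+2) = 4862 · 38/11 = 16796.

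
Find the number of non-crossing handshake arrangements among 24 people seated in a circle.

208012

Non-crossing handshake pairings of 2n people are counted by C_n; 24 people gives n = 12.
C_12 = C_11 · 2(2·11+1)/(11+2) = 58786 · 46/13 = 208012.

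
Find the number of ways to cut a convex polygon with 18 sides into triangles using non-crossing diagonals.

35357670

A convex 18-gon is triangulated into 16 triangles, and the number of such triangulations is the Catalan number C_{18−2} = C_16.
C_16 = 35357670.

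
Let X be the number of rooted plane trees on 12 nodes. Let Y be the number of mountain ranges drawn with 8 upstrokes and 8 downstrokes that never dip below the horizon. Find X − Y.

Rooted ordered (plane) trees on m nodes have m−1 edges and are counted by C_{m−1}; m = 12 gives C_11. So X = C_11 = 58786.
Paths of 8 up- and 8 down-steps that never dip below the axis are Dyck paths; their count is C_8. So Y = C_8 = 1430.
X − Y = 58786 − 1430 = 57356.

57356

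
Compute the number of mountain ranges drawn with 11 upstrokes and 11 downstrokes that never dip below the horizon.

58786

Dyck paths of semilength n (length 2n) are counted by C_n; here n = 11.
C_11 = C(22,11)/12 = 705432/12 = 58786.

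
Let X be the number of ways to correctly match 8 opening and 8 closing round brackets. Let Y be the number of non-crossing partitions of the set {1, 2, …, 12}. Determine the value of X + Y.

209442

Balanced strings of n pairs of brackets are counted by C_n; here n = 8. So X = C_8 = 1430.
Non-crossing partitions of an n-element set are counted by C_n; here n = 12. So Y = C_12 = 208012.
X + Y = 1430 + 208012 = 209442.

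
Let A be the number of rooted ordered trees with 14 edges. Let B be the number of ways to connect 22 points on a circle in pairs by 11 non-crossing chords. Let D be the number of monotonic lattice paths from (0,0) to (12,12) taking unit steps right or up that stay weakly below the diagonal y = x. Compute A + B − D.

2525214

A rooted plane tree with 14 edges has 15 nodes, and the count is C_14. So A = C_14 = 2674440.
Non-crossing perfect matchings of 2n points on a circle are counted by C_n; with 22 points, n = 11. So B = C_11 = 58786.
Monotone paths in an n×n grid that stay weakly below the diagonal are counted by C_n; here n = 12. So D = C_12 = 208012.
A + B − D = 2674440 + 58786 − 208012 = 2525214.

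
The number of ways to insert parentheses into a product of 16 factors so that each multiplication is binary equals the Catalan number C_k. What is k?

Parenthesizations of m factors correspond to full binary trees with m leaves, counted by C_{m−1}; m = 16 gives C_15.

15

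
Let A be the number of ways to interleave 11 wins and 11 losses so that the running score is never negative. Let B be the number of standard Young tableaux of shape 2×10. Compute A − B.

41990

Reading a vote for the leader as '(' and for the other as ')' turns such a sequence into a balanced string of 11 pairs, so the count is C_11. So A = C_11 = 58786.
Standard Young tableaux of shape 2×n are counted by C_n; here n = 10. So B = C_10 = 16796.
A − B = 58786 − 16796 = 41990.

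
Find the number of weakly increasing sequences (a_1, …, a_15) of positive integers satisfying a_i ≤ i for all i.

9694845

Such sub-staircase sequences of length n are counted by C_n; here n = 15.
C_15 = C(30,15)/16 = 155117520/16 = 9694845.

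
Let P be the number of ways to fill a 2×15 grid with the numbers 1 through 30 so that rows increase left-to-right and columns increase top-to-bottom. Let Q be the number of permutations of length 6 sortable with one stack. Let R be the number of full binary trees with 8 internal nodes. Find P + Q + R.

Standard Young tableaux of shape 2×n are counted by C_n; here n = 15. So P = C_15 = 9694845.
Stack-sortable permutations are exactly the 231-avoiding ones, counted by C_n; here n = 6. So Q = C_6 = 132.
The number of full binary trees on 8 internal nodes is the Catalan number C_8. So R = C_8 = 1430.
P + Q + R = 9694845 + 132 + 1430 = 9696407.

9696407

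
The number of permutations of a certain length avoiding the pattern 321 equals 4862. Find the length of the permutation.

Permutations of [n] avoiding a fixed length-3 pattern are counted by C_n, and C_9 = 4862.

9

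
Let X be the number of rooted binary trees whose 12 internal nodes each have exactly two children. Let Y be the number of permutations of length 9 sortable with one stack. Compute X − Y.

203150

The number of full binary trees on 12 internal nodes is the Catalan number C_12. So X = C_12 = 208012.
By Knuth's characterisation, the stack-sortable permutations of length 9 are the 231-avoiders, numbering C_9. So Y = C_9 = 4862.
X − Y = 208012 − 4862 = 203150.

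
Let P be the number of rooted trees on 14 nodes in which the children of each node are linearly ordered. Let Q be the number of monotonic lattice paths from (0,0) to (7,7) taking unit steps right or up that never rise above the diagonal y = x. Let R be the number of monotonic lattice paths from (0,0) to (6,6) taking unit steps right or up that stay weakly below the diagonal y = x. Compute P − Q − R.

742339

A rooted plane tree on 14 nodes has 13 edges, and such trees are counted by C_13. So P = C_13 = 742900.
Monotone paths in an n×n grid that stay weakly below the diagonal are counted by C_n; here n = 7. So Q = C_7 = 429.
Sub-diagonal monotone paths from (0,0) to (6,6) biject with Dyck paths of semilength 6, giving C_6. So R = C_6 = 132.
P − Q − R = 742900 − 429 − 132 = 742339.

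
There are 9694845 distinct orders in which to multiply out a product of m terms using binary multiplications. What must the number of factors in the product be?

16

Parenthesizations of m factors are counted by C_{m−1}; 9694845 = C_15.
So the index is 15, and the number of factors is 15 + 1 = 16.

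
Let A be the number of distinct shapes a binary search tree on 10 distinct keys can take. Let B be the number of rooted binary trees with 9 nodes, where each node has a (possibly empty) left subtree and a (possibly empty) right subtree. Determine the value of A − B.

Rooted binary trees with 10 nodes (each child slot possibly empty) number C_10. So A = C_10 = 16796.
Rooted binary trees with 9 nodes (each child slot possibly empty) number C_9. So B = C_9 = 4862.
A − B = 16796 − 4862 = 11934.

11934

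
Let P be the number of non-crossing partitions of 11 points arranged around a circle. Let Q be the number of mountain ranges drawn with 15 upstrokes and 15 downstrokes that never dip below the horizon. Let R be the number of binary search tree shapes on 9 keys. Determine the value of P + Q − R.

The non-crossing partitions of [11] form a lattice of size C_11. So P = C_11 = 58786.
Dyck paths of semilength n (length 2n) are counted by C_n; here n = 15. So Q = C_15 = 9694845.
Rooted binary trees with 9 nodes (each child slot possibly empty) number C_9. So R = C_9 = 4862.
P + Q − R = 58786 + 9694845 − 4862 = 9748769.

9748769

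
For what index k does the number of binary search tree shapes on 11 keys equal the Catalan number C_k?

Rooted binary trees with 11 nodes (each child slot possibly empty) number C_11.

11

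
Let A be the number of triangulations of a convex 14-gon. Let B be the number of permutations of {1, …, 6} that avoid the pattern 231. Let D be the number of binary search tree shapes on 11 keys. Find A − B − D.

149094

Triangulations of a convex m-gon are counted by C_{m−2}; with m = 14 this is C_12. So A = C_12 = 208012.
For any fixed pattern of length 3, the pattern-avoiding permutations of [6] number C_6. So B = C_6 = 132.
Binary trees (left/right distinguished) on n nodes are counted by C_n; here n = 11. So D = C_11 = 58786.
A − B − D = 208012 − 132 − 58786 = 149094.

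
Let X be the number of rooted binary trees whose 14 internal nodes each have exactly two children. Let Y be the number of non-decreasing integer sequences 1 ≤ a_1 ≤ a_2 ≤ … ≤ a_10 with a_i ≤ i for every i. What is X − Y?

Full binary trees with n internal nodes are counted by C_n; here n = 14. So X = C_14 = 2674440.
Such sub-staircase sequences of length n are counted by C_n; here n = 10. So Y = C_10 = 16796.
X − Y = 2674440 − 16796 = 2657644.

2657644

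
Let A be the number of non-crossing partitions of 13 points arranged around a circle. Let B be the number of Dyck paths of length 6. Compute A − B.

742895

The non-crossing partitions of [13] form a lattice of size C_13. So A = C_13 = 742900.
Dyck paths of semilength n (length 2n) are counted by C_n; here n = 3. So B = C_3 = 5.
A − B = 742900 − 5 = 742895.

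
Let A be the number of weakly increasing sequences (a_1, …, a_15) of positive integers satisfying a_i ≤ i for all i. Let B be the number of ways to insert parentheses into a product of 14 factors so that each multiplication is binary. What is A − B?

Weakly increasing sequences with a_i ≤ i biject with Dyck paths of semilength 15, so there are C_15. So A = C_15 = 9694845.
Bracketing 14 factors into binary products is counted by C_{14−1} = C_13. So B = C_13 = 742900.
A − B = 9694845 − 742900 = 8951945.

8951945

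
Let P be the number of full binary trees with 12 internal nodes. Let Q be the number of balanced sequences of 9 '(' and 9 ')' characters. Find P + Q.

212874

Full binary trees with n internal nodes are counted by C_n; here n = 12. So P = C_12 = 208012.
With 9 pairs the number of balanced bracket strings is the Catalan number C_9. So Q = C_9 = 4862.
P + Q = 208012 + 4862 = 212874.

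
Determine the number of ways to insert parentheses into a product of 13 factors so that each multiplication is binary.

Ways to associate a product of 13 factors correspond to binary trees on 13 leaves, so the count is C_12.
C_12 = C(24,12)/13 = 2704156/13 = 208012.

208012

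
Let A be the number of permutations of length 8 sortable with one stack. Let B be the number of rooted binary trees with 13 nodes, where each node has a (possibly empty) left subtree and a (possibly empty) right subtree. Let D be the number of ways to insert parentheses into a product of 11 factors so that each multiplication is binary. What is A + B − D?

Stack-sortable permutations are exactly the 231-avoiding ones, counted by C_n; here n = 8. So A = C_8 = 1430.
Binary trees (left/right distinguished) on n nodes are counted by C_n; here n = 13. So B = C_13 = 742900.
Ways to associate a product of 11 factors correspond to binary trees on 11 leaves, so the count is C_10. So D = C_10 = 16796.
A + B − D = 1430 + 742900 − 16796 = 727534.

727534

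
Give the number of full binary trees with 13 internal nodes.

742900

Full binary trees with n internal nodes are counted by C_n; here n = 13.
C_13 = C_12 · 2(2·12+1)/(12+2) = 208012 · 50/14 = 742900.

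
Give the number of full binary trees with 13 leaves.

Full binary trees with 13 leaves have 13−1 = 12 internal nodes, so there are C_12 of them.
C_12 = 208012.

208012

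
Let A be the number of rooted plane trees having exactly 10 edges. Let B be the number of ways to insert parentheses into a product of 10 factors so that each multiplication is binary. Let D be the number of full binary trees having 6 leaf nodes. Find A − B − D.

11892

Rooted ordered trees with n edges are counted by C_n; here n = 10. So A = C_10 = 16796.
Parenthesizations of m factors correspond to full binary trees with m leaves, counted by C_{m−1}; m = 10 gives C_9. So B = C_9 = 4862.
Full binary trees with 6 leaves have 6−1 = 5 internal nodes, so there are C_5 of them. So D = C_5 = 42.
A − B − D = 16796 − 4862 − 42 = 11892.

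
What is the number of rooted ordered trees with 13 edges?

742900

Rooted ordered trees with n edges are counted by C_n; here n = 13.
C_13 = 742900.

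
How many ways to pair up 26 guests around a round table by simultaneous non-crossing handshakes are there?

With 26 = 2·13 people, non-crossing handshake pairings are non-crossing perfect matchings on a circle, counted by C_13.
C_13 = 742900.

742900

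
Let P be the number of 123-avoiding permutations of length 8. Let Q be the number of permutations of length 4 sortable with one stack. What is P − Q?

For any fixed pattern of length 3, the pattern-avoiding permutations of [8] number C_8. So P = C_8 = 1430.
By Knuth's characterisation, the stack-sortable permutations of length 4 are the 231-avoiders, numbering C_4. So Q = C_4 = 14.
P − Q = 1430 − 14 = 1416.

1416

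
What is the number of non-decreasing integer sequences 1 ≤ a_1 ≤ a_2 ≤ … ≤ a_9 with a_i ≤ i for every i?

Weakly increasing sequences with a_i ≤ i biject with Dyck paths of semilength 9, so there are C_9.
C_9 = C(18,9)/10 = 48620/10 = 4862.

4862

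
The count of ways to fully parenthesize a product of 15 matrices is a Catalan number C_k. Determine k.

Parenthesizations of m factors correspond to full binary trees with m leaves, counted by C_{m−1}; m = 15 gives C_14.

14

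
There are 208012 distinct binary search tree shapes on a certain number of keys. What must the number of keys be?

12

Binary search tree shapes on n keys are counted by C_n. The Catalan number equal to 208012 is C_12.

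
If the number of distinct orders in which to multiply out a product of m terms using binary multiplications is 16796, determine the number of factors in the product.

Parenthesizations of m factors are counted by C_{m−1}. Since C_10 = 16796, the index is 10.
So the index is 10, and the number of factors is 10 + 1 = 11.

11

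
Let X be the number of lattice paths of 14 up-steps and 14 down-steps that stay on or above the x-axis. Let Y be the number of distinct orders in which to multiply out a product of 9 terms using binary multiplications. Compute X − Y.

2673010

Dyck paths of semilength n (length 2n) are counted by C_n; here n = 14. So X = C_14 = 2674440.
Parenthesizations of m factors correspond to full binary trees with m leaves, counted by C_{m−1}; m = 9 gives C_8. So Y = C_8 = 1430.
X − Y = 2674440 − 1430 = 2673010.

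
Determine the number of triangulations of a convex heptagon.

42

A convex 7-gon is triangulated into 5 triangles, and the number of such triangulations is the Catalan number C_{7−2} = C_5.
C_5 = 42.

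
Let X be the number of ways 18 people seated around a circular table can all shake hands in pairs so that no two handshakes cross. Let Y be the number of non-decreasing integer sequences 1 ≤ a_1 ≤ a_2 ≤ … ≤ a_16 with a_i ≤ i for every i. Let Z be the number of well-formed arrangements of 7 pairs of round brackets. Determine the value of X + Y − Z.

Non-crossing handshake pairings of 2n people are counted by C_n; 18 people gives n = 9. So X = C_9 = 4862.
Weakly increasing sequences with a_i ≤ i biject with Dyck paths of semilength 16, so there are C_16. So Y = C_16 = 35357670.
A balanced arrangement of 7 bracket pairs is a Dyck word of semilength 7, so the count is C_7. So Z = C_7 = 429.
X + Y − Z = 4862 + 35357670 − 429 = 35362103.

35362103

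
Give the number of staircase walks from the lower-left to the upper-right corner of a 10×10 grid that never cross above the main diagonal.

16796

Monotone paths in an n×n grid that stay weakly below the diagonal are counted by C_n; here n = 10.
C_10 = 16796.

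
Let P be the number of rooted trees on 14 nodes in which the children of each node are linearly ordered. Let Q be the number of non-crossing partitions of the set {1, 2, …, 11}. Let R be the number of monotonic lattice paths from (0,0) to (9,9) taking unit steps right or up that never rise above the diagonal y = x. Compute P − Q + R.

Rooted ordered (plane) trees on m nodes have m−1 edges and are counted by C_{m−1}; m = 14 gives C_13. So P = C_13 = 742900.
Non-crossing partitions of an n-element set are counted by C_n; here n = 11. So Q = C_11 = 58786.
Monotone paths in an n×n grid that stay weakly below the diagonal are counted by C_n; here n = 9. So R = C_9 = 4862.
P − Q + R = 742900 − 58786 + 4862 = 688976.

688976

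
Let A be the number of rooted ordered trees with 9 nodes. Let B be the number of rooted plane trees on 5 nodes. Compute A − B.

Rooted ordered (plane) trees on m nodes have m−1 edges and are counted by C_{m−1}; m = 9 gives C_8. So A = C_8 = 1430.
A rooted plane tree on 5 nodes has 4 edges, and such trees are counted by C_4. So B = C_4 = 14.
A − B = 1430 − 14 = 1416.

1416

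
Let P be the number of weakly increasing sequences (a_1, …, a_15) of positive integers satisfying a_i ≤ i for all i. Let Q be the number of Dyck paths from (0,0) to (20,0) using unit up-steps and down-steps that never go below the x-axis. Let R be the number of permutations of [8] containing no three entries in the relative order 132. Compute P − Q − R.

Such sub-staircase sequences of length n are counted by C_n; here n = 15. So P = C_15 = 9694845.
Dyck paths of semilength n (length 2n) are counted by C_n; here n = 10. So Q = C_10 = 16796.
Permutations of [n] avoiding any single length-3 pattern are counted by C_n; here n = 8. So R = C_8 = 1430.
P − Q − R = 9694845 − 16796 − 1430 = 9676619.

9676619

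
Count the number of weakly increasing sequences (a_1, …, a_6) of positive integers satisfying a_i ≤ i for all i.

Weakly increasing sequences with a_i ≤ i biject with Dyck paths of semilength 6, so there are C_6.
C_6 = C(12,6)/7 = 924/7 = 132.

132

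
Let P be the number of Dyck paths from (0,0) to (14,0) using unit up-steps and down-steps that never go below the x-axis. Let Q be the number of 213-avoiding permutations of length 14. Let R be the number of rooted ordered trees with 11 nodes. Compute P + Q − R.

Paths of 7 up- and 7 down-steps that never dip below the axis are Dyck paths; their count is C_7. So P = C_7 = 429.
For any fixed pattern of length 3, the pattern-avoiding permutations of [14] number C_14. So Q = C_14 = 2674440.
A rooted plane tree on 11 nodes has 10 edges, and such trees are counted by C_10. So R = C_10 = 16796.
P + Q − R = 429 + 2674440 − 16796 = 2658073.

2658073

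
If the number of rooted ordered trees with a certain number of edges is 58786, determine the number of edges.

Rooted ordered trees with n edges are counted by C_n, and C_11 = 58786.

11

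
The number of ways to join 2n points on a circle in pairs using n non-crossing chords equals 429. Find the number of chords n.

Non-crossing pairings of 2n points on a circle are counted by C_n; 429 = C_7.

7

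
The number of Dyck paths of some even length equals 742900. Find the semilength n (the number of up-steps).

13

Dyck paths of semilength n are counted by C_n; 742900 = C_13.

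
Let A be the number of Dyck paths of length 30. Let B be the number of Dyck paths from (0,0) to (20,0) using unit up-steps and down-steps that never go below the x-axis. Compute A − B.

9678049

A Dyck path with 15 up-steps and 15 down-steps has semilength 15, so there are C_15 of them. So A = C_15 = 9694845.
Dyck paths of semilength n (length 2n) are counted by C_n; here n = 10. So B = C_10 = 16796.
A − B = 9694845 − 16796 = 9678049.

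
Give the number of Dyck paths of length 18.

Paths of 9 up- and 9 down-steps that never dip below the axis are Dyck paths; their count is C_9.
C_9 = C(18,9)/10 = 48620/10 = 4862.

4862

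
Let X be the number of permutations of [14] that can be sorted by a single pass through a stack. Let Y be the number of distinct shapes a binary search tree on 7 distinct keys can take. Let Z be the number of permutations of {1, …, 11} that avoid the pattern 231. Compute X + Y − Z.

2616083

By Knuth's characterisation, the stack-sortable permutations of length 14 are the 231-avoiders, numbering C_14. So X = C_14 = 2674440.
Binary trees (left/right distinguished) on n nodes are counted by C_n; here n = 7. So Y = C_7 = 429.
For any fixed pattern of length 3, the pattern-avoiding permutations of [11] number C_11. So Z = C_11 = 58786.
X + Y − Z = 2674440 + 429 − 58786 = 2616083.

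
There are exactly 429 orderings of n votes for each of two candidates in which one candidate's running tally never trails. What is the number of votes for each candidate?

Such ballot sequences with n votes each are counted by C_n. Since C_7 = 429, the index is 7.

7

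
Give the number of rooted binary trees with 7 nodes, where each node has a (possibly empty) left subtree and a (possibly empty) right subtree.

Rooted binary trees with 7 nodes (each child slot possibly empty) number C_7.
C_7 = C(14,7)/8 = 3432/8 = 429.

429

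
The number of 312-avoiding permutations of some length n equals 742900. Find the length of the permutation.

13

Permutations of [n] avoiding a fixed length-3 pattern are counted by C_n, and C_13 = 742900.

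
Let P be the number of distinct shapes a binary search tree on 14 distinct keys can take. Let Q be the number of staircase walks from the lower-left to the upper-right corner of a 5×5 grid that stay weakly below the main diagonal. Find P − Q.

2674398

Binary trees (left/right distinguished) on n nodes are counted by C_n; here n = 14. So P = C_14 = 2674440.
Monotone paths in an n×n grid that stay weakly below the diagonal are counted by C_n; here n = 5. So Q = C_5 = 42.
P − Q = 2674440 − 42 = 2674398.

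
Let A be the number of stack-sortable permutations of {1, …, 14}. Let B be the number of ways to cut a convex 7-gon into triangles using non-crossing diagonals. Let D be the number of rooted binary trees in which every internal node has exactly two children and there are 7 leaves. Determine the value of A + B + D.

2674614

Stack-sortable permutations are exactly the 231-avoiding ones, counted by C_n; here n = 14. So A = C_14 = 2674440.
A convex 7-gon is triangulated into 5 triangles, and the number of such triangulations is the Catalan number C_{7−2} = C_5. So B = C_5 = 42.
A full binary tree with L leaves has L−1 internal nodes and is counted by C_{L−1}; L = 7 gives C_6. So D = C_6 = 132.
A + B + D = 2674440 + 42 + 132 = 2674614.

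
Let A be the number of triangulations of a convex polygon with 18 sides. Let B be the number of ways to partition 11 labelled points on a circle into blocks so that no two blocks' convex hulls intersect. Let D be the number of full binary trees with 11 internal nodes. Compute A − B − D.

A convex 18-gon is triangulated into 16 triangles, and the number of such triangulations is the Catalan number C_{18−2} = C_16. So A = C_16 = 35357670.
Non-crossing partitions of an n-element set are counted by C_n; here n = 11. So B = C_11 = 58786.
Full binary trees with n internal nodes are counted by C_n; here n = 11. So D = C_11 = 58786.
A − B − D = 35357670 − 58786 − 58786 = 35240098.

35240098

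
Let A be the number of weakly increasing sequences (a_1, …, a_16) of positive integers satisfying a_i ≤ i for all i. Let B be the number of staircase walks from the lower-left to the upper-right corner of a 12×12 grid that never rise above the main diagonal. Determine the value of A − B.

Such sub-staircase sequences of length n are counted by C_n; here n = 16. So A = C_16 = 35357670.
Monotone paths in an n×n grid that stay weakly below the diagonal are counted by C_n; here n = 12. So B = C_12 = 208012.
A − B = 35357670 − 208012 = 35149658.

35149658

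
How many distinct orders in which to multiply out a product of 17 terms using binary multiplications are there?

35357670

Parenthesizations of m factors correspond to full binary trees with m leaves, counted by C_{m−1}; m = 17 gives C_16.
C_16 = C_15 · 2(2·15+1)/(15+2) = 9694845 · 62/17 = 35357670.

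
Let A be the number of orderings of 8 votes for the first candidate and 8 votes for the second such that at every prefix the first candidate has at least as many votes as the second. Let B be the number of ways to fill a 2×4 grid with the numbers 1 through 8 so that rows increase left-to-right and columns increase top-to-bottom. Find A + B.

1444

Reading a vote for the leader as '(' and for the other as ')' turns such a sequence into a balanced string of 8 pairs, so the count is C_8. So A = C_8 = 1430.
Standard Young tableaux of shape 2×n are counted by C_n; here n = 4. So B = C_4 = 14.
A + B = 1430 + 14 = 1444.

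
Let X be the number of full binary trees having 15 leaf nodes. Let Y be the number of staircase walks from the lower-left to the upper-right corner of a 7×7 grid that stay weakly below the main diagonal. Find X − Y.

Full binary trees with 15 leaves have 15−1 = 14 internal nodes, so there are C_14 of them. So X = C_14 = 2674440.
Monotone paths in an n×n grid that stay weakly below the diagonal are counted by C_n; here n = 7. So Y = C_7 = 429.
X − Y = 2674440 − 429 = 2674011.

2674011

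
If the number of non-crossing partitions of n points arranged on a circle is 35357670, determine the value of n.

16

Non-crossing partitions of [n] are counted by C_n. Since C_16 = 35357670, the index is 16.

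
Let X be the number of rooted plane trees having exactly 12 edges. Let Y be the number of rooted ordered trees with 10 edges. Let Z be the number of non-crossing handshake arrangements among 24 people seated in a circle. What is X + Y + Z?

432820

Rooted ordered trees with n edges are counted by C_n; here n = 12. So X = C_12 = 208012.
Rooted ordered trees with n edges are counted by C_n; here n = 10. So Y = C_10 = 16796.
With 24 = 2·12 people, non-crossing handshake pairings are non-crossing perfect matchings on a circle, counted by C_12. So Z = C_12 = 208012.
X + Y + Z = 208012 + 16796 + 208012 = 432820.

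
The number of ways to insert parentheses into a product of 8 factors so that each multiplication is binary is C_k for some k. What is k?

7

Parenthesizations of m factors correspond to full binary trees with m leaves, counted by C_{m−1}; m = 8 gives C_7.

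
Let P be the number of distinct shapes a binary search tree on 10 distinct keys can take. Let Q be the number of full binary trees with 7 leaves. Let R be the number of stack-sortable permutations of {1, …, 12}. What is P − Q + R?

224676

Rooted binary trees with 10 nodes (each child slot possibly empty) number C_10. So P = C_10 = 16796.
A full binary tree with L leaves has L−1 internal nodes and is counted by C_{L−1}; L = 7 gives C_6. So Q = C_6 = 132.
Stack-sortable permutations are exactly the 231-avoiding ones, counted by C_n; here n = 12. So R = C_12 = 208012.
P − Q + R = 16796 − 132 + 208012 = 224676.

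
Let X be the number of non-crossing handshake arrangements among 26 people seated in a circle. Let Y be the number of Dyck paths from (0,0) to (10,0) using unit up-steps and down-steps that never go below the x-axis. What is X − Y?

With 26 = 2·13 people, non-crossing handshake pairings are non-crossing perfect matchings on a circle, counted by C_13. So X = C_13 = 742900.
Paths of 5 up- and 5 down-steps that never dip below the axis are Dyck paths; their count is C_5. So Y = C_5 = 42.
X − Y = 742900 − 42 = 742858.

742858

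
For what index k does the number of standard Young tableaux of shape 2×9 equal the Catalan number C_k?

9

Standard Young tableaux of shape 2×n are counted by C_n; here n = 9.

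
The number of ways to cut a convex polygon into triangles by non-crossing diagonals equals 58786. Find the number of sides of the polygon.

13

Triangulations of a convex m-gon are counted by C_{m−2}; 58786 = C_11.
So m − 2 = 11, giving m = 13 sides.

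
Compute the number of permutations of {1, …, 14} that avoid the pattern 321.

For any fixed pattern of length 3, the pattern-avoiding permutations of [14] number C_14.
C_14 = 2674440.

2674440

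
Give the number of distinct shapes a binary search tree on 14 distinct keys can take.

2674440

Binary trees (left/right distinguished) on n nodes are counted by C_n; here n = 14.
C_14 = C(28,14)/15 = 40116600/15 = 2674440.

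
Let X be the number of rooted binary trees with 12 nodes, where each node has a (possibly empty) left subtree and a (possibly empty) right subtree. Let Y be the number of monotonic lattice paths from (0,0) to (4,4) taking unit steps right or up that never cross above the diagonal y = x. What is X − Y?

Binary trees (left/right distinguished) on n nodes are counted by C_n; here n = 12. So X = C_12 = 208012.
Monotone paths in an n×n grid that stay weakly below the diagonal are counted by C_n; here n = 4. So Y = C_4 = 14.
X − Y = 208012 − 14 = 207998.

207998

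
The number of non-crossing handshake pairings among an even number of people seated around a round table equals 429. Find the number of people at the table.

14

Non-crossing handshake pairings of 2n people are counted by C_n. Since C_7 = 429, the index is 7.
So n = 7, and there are 2n = 14 people.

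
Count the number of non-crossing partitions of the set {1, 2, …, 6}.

Non-crossing partitions of an n-element set are counted by C_n; here n = 6.
C_6 = 132.

132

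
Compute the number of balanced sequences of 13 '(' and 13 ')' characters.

Balanced strings of n pairs of brackets are counted by C_n; here n = 13.
C_13 = 742900.

742900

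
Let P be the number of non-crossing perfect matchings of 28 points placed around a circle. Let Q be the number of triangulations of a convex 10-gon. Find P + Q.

Pairing 28 circle points by 14 non-crossing chords gives C_14 matchings. So P = C_14 = 2674440.
Triangulations of a convex m-gon are counted by C_{m−2}; with m = 10 this is C_8. So Q = C_8 = 1430.
P + Q = 2674440 + 1430 = 2675870.

2675870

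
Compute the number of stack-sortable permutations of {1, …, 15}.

By Knuth's characterisation, the stack-sortable permutations of length 15 are the 231-avoiders, numbering C_15.
C_15 = C(30,15)/16 = 155117520/16 = 9694845.

9694845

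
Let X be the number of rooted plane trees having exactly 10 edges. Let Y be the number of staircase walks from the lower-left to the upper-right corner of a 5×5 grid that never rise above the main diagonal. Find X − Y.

Rooted ordered trees with n edges are counted by C_n; here n = 10. So X = C_10 = 16796.
Monotone paths in an n×n grid that stay weakly below the diagonal are counted by C_n; here n = 5. So Y = C_5 = 42.
X − Y = 16796 − 42 = 16754.

16754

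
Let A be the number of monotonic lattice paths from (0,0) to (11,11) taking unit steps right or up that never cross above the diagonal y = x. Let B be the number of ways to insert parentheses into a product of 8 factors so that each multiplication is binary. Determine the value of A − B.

Sub-diagonal monotone paths from (0,0) to (11,11) biject with Dyck paths of semilength 11, giving C_11. So A = C_11 = 58786.
Bracketing 8 factors into binary products is counted by C_{8−1} = C_7. So B = C_7 = 429.
A − B = 58786 − 429 = 58357.

58357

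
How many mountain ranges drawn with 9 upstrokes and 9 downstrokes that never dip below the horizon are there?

Paths of 9 up- and 9 down-steps that never dip below the axis are Dyck paths; their count is C_9.
C_9 = 4862.

4862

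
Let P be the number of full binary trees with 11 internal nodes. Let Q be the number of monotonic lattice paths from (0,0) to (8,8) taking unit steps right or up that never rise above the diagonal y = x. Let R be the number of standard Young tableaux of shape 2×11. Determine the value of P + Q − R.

The number of full binary trees on 11 internal nodes is the Catalan number C_11. So P = C_11 = 58786.
Sub-diagonal monotone paths from (0,0) to (8,8) biject with Dyck paths of semilength 8, giving C_8. So Q = C_8 = 1430.
Standard Young tableaux of shape 2×n are counted by C_n; here n = 11. So R = C_11 = 58786.
P + Q − R = 58786 + 1430 − 58786 = 1430.

1430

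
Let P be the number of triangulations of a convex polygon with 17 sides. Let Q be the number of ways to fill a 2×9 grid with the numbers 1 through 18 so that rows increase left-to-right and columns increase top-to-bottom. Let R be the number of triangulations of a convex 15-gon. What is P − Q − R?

Triangulations of a convex m-gon are counted by C_{m−2}; with m = 17 this is C_15. So P = C_15 = 9694845.
By the hook-length formula (or a Dyck-path bijection), SYT of shape 2×9 number C_9. So Q = C_9 = 4862.
Triangulations of a convex m-gon are counted by C_{m−2}; with m = 15 this is C_13. So R = C_13 = 742900.
P − Q − R = 9694845 − 4862 − 742900 = 8947083.

8947083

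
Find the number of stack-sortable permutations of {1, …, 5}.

42

By Knuth's characterisation, the stack-sortable permutations of length 5 are the 231-avoiders, numbering C_5.
C_5 = C_4 · 2(2·4+1)/(4+2) = 14 · 18/6 = 42.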